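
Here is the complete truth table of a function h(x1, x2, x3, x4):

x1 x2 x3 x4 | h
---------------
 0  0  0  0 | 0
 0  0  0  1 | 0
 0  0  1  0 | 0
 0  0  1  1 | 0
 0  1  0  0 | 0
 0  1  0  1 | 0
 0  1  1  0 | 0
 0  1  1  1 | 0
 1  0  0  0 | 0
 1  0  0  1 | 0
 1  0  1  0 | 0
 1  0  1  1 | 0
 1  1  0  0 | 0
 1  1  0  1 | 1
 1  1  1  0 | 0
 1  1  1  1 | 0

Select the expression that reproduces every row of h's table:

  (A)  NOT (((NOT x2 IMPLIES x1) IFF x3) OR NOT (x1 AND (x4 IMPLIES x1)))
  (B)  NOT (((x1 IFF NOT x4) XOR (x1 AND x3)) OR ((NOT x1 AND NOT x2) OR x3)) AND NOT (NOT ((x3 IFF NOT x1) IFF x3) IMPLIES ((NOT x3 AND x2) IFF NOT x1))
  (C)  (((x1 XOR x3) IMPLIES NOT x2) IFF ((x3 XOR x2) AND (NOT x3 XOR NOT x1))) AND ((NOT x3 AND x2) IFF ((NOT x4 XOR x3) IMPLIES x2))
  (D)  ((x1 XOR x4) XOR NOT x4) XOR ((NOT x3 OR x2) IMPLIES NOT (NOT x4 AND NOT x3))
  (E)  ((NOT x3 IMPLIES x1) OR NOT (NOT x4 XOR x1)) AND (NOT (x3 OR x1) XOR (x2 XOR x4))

(A): at (1,0,0,0) it gives 1, but h = 0 — eliminated.
(C): at (0,0,1,1) it gives 1, but h = 0 — eliminated.
(D): at (0,0,0,0) it gives 1, but h = 0 — eliminated.
(E): at (0,0,1,1) it gives 1, but h = 0 — eliminated.
Only (B) survives; checking it on all 16 rows confirms it matches h.

B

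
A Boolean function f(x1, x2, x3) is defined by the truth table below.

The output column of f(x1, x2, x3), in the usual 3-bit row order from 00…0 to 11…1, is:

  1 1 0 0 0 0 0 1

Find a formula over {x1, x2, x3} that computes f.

f(x1, x2, x3) = (((~x1 & ~x2) & ~x3) | ((~x1 & ~x2) & x3)) | ((x1 & x2) & x3)

The 1-rows are (0,0,0), (0,0,1), (1,1,1). Each contributes one minterm — ¬x1·¬x2·¬x3; ¬x1·¬x2·x3; x1·x2·x3 — and their disjunction is a sum-of-products form of f.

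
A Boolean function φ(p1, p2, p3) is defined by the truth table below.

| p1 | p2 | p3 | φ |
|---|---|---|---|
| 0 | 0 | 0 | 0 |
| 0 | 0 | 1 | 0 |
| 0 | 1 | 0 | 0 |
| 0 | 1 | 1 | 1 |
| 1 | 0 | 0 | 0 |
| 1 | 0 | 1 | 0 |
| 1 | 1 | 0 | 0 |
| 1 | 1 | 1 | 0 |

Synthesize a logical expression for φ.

φ is 1 on exactly one input, (0,1,1), whose minterm is ¬p1·p2·p3. So φ is just that conjunction.

φ(p1, p2, p3) = (NOT p1 AND p2) AND p3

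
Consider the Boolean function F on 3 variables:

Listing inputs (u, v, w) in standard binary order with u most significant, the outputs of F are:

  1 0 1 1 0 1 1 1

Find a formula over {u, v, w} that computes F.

The 0-rows are (0,0,1), (1,0,0). Take each as a conjunction (¬u·¬v·w, u·¬v·¬w), form their disjunction, and complement — that gives a formula that is 1 everywhere F is.

F(u, v, w) = NOT (((NOT u AND NOT v) AND w) OR ((u AND NOT v) AND NOT w))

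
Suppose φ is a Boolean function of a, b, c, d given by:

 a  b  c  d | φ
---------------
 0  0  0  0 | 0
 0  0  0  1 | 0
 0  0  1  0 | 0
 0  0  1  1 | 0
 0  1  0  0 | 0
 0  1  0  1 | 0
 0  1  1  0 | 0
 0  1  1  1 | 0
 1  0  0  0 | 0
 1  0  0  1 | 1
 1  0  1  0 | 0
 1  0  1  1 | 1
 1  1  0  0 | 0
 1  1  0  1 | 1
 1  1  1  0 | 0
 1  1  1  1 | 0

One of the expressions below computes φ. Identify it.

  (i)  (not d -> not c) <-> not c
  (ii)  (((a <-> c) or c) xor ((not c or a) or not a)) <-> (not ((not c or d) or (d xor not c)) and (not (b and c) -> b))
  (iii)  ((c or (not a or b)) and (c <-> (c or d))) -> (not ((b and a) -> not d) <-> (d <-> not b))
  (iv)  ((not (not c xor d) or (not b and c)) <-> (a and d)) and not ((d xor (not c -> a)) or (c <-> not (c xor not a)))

iv

(i) fails at (0,0,0,0): the formula yields 1, φ is 0.
(ii) fails at (0,0,0,0): the formula yields 1, φ is 0.
(iii) fails at (0,0,0,0): the formula yields 1, φ is 0.
Only (iv) survives; checking it on all 16 rows confirms it matches φ.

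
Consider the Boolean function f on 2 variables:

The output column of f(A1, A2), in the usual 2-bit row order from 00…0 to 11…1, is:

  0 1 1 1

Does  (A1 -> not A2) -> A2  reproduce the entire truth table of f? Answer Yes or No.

No

Evaluate (A1 -> not A2) -> A2 on each row and compare to f:
  A1=0, A2=0: formula gives 0, f = 0 ✓
  A1=0, A2=1: formula gives 1, f = 1 ✓
  A1=1, A2=0: formula gives 0, but f = 1 ✗
A single disagreement suffices: at (1,0) they differ, so the formula does not compute f.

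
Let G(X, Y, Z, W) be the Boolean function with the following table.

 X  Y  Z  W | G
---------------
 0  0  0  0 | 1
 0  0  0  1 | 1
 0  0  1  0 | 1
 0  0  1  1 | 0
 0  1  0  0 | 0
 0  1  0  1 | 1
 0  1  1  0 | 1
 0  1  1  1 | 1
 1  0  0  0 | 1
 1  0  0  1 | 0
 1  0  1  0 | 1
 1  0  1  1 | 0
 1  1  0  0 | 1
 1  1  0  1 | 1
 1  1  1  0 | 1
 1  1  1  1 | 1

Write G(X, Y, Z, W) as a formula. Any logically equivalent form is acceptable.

G is 0 on only 4 rows — (0,0,1,1), (0,1,0,0), (1,0,0,1), (1,0,1,1). Writing each as a minterm (¬X·¬Y·Z·W, ¬X·Y·¬Z·¬W, X·¬Y·¬Z·W, X·¬Y·Z·W) and OR-ing them characterizes exactly where G=0, so G is the negation of that disjunction.

G(X, Y, Z, W) = ~((((((~X & ~Y) & Z) & W) | (((~X & Y) & ~Z) & ~W)) | (((X & ~Y) & ~Z) & W)) | (((X & ~Y) & Z) & W))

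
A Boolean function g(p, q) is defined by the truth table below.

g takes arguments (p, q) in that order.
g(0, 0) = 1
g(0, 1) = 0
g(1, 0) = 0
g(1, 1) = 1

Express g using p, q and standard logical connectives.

The output is 1 exactly when an even number of inputs are 1 — the complement of 2-way XOR.

g(p, q) = not (p xor q)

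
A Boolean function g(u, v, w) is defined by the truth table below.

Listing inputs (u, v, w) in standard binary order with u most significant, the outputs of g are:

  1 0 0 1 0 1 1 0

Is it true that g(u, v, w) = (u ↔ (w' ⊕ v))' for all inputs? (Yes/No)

Yes

Check the formula against g row by row:
  u=0, v=0, w=0: formula gives 1, g = 1 ✓
  u=0, v=0, w=1: formula gives 0, g = 0 ✓
  u=0, v=1, w=0: formula gives 0, g = 0 ✓
  u=0, v=1, w=1: formula gives 1, g = 1 ✓
  u=1, v=0, w=0: formula gives 0, g = 0 ✓
  … (the remaining 3 rows also agree.)
No disagreement on any input; they are logically equivalent.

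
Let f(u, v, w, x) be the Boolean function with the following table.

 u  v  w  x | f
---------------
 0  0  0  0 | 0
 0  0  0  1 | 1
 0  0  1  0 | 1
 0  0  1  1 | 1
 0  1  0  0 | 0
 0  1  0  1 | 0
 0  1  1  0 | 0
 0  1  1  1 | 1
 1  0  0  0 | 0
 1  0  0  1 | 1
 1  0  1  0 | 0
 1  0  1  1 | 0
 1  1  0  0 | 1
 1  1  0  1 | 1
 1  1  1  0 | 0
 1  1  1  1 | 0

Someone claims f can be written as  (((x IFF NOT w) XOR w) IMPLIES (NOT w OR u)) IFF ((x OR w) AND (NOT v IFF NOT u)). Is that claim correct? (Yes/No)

Evaluate (((x IFF NOT w) XOR w) IMPLIES (NOT w OR u)) IFF ((x OR w) AND (NOT v IFF NOT u)) on each row and compare to f:
  u=0, v=0, w=0, x=0: formula gives 0, f = 0 ✓
  u=0, v=0, w=0, x=1: formula gives 1, f = 1 ✓
  u=0, v=0, w=1, x=0: formula gives 1, f = 1 ✓
  u=0, v=0, w=1, x=1: formula gives 0, but f = 1 ✗
Row (0,0,1,1) is a counterexample, so the formula is not equivalent to f.

No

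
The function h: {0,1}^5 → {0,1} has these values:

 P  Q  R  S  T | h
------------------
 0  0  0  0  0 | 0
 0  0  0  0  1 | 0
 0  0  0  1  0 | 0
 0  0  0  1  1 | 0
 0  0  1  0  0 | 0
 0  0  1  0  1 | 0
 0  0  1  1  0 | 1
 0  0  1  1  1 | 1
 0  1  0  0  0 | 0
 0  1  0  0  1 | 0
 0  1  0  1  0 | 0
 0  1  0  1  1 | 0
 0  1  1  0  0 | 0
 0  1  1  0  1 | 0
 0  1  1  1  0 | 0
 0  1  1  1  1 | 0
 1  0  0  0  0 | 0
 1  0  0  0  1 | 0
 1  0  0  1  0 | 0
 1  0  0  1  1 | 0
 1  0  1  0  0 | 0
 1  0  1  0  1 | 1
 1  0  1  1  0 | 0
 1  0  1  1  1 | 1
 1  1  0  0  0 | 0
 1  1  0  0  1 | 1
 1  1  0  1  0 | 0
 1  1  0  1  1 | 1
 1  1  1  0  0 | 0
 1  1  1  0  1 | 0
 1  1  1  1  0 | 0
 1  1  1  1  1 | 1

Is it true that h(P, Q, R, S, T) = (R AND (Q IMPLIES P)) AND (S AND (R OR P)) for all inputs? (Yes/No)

Check the formula against h row by row:
  P=0, Q=0, R=0, S=0, T=0: formula gives 0, h = 0 ✓
  P=0, Q=0, R=0, S=0, T=1: formula gives 0, h = 0 ✓
  P=0, Q=0, R=0, S=1, T=0: formula gives 0, h = 0 ✓
  P=0, Q=0, R=0, S=1, T=1: formula gives 0, h = 0 ✓
  …
  P=1, Q=0, R=1, S=0, T=1: formula gives 0, but h = 1 ✗
Since they disagree at (1,0,1,0,1), the expression is not a correct formula for h.

No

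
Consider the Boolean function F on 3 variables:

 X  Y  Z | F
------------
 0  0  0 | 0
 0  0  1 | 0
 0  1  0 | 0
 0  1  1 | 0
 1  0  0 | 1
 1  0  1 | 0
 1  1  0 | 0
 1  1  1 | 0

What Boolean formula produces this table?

Only row (1,0,0) gives 1. That row's minterm X·¬Y·¬Z is F directly.

F(X, Y, Z) = (X & ~Y) & ~Z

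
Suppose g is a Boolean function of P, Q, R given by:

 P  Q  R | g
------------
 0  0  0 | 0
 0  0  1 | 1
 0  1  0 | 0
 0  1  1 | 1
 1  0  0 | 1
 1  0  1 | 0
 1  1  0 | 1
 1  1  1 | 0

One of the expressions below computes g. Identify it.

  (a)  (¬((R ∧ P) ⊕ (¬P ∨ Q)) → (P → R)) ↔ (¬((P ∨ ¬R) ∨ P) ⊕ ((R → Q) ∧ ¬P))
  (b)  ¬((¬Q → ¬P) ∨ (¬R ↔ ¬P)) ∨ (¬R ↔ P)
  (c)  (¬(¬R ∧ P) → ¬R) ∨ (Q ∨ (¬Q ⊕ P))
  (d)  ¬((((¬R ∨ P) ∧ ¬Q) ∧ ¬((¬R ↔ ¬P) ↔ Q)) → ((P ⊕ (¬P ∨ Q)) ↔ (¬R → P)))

(a) fails at (0,0,0): the formula yields 1, g is 0.
(c) fails at (0,0,0): the formula yields 1, g is 0.
(d) fails at (0,0,0): the formula yields 1, g is 0.
That leaves (b). Evaluating it on every row reproduces the table of g exactly.

b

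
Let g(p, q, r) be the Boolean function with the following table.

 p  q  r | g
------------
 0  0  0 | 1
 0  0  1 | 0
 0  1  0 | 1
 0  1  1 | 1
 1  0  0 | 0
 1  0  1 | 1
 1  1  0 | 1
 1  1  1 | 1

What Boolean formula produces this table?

There are just 2 zero rows: (0,0,1), (1,0,0). Their minterms are ¬p·¬q·r, p·¬q·¬r; the OR of those covers precisely the 0-outputs, and negating it yields g.

g(p, q, r) = ~(((~p & ~q) & r) | ((p & ~q) & ~r))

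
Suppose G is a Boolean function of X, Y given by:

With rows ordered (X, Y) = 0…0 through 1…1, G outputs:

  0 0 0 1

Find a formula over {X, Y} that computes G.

G(X, Y) = X ∧ Y

The output is 1 only when every input is 1 — the AND of all inputs.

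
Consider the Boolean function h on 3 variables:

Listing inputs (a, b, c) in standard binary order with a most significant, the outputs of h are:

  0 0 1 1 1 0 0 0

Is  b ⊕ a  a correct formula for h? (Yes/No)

No

Test each input against both h and the formula:
  a=0, b=0, c=0: formula gives 0, h = 0 ✓
  a=0, b=0, c=1: formula gives 0, h = 0 ✓
  a=0, b=1, c=0: formula gives 1, h = 1 ✓
  a=0, b=1, c=1: formula gives 1, h = 1 ✓
  a=1, b=0, c=0: formula gives 1, h = 1 ✓
  a=1, b=0, c=1: formula gives 1, but h = 0 ✗
A single disagreement suffices: at (1,0,1) they differ, so the formula does not compute h.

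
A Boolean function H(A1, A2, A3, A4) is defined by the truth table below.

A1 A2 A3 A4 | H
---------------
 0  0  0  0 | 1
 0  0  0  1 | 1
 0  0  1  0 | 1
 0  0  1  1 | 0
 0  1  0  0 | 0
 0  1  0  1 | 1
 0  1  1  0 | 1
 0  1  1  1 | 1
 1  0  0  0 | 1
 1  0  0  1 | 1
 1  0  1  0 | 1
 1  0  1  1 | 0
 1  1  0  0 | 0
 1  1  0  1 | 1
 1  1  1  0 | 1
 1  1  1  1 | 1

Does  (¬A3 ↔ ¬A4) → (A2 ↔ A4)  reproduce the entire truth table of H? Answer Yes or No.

Evaluate (¬A3 ↔ ¬A4) → (A2 ↔ A4) on each row and compare to H:
  A1=0, A2=0, A3=0, A4=0: formula gives 1, H = 1 ✓
  A1=0, A2=0, A3=0, A4=1: formula gives 1, H = 1 ✓
  A1=0, A2=0, A3=1, A4=0: formula gives 1, H = 1 ✓
  A1=0, A2=0, A3=1, A4=1: formula gives 0, H = 0 ✓
  …and likewise for the remaining 12 rows.
No disagreement on any input; they are logically equivalent.

Yes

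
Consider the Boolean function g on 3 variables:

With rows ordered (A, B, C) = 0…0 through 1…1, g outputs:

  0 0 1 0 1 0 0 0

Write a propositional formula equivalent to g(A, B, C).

g=1 on 2 inputs: (0,1,0), (1,0,0). Reading each as a conjunction of literals (¬A·B·¬C, A·¬B·¬C) and taking the OR gives the canonical DNF.

g(A, B, C) = ((not A and B) and not C) or ((A and not B) and not C)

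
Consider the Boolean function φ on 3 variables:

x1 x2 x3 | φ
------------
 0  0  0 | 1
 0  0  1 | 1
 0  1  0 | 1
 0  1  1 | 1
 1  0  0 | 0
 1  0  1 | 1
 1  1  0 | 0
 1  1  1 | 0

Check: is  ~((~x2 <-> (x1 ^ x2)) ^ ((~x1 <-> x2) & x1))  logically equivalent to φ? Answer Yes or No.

Check the formula against φ row by row:
  x1=0, x2=0, x3=0: formula gives 1, φ = 1 ✓
  x1=0, x2=0, x3=1: formula gives 1, φ = 1 ✓
  x1=0, x2=1, x3=0: formula gives 1, φ = 1 ✓
  x1=0, x2=1, x3=1: formula gives 1, φ = 1 ✓
  x1=1, x2=0, x3=0: formula gives 1, but φ = 0 ✗
Since they disagree at (1,0,0), the expression is not a correct formula for φ.

No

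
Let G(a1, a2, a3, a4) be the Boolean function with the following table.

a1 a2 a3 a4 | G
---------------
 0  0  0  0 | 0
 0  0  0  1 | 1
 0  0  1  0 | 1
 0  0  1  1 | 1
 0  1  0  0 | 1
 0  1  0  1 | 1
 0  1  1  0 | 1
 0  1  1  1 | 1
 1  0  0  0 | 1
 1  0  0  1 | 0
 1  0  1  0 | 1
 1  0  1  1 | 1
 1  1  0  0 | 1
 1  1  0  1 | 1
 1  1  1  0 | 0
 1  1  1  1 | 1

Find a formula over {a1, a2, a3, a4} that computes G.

There are just 3 zero rows: (0,0,0,0), (1,0,0,1), (1,1,1,0). Their minterms are ¬a1·¬a2·¬a3·¬a4, a1·¬a2·¬a3·a4, a1·a2·a3·¬a4; the OR of those covers precisely the 0-outputs, and negating it yields G.

G(a1, a2, a3, a4) = NOT (((((NOT a1 AND NOT a2) AND NOT a3) AND NOT a4) OR (((a1 AND NOT a2) AND NOT a3) AND a4)) OR (((a1 AND a2) AND a3) AND NOT a4))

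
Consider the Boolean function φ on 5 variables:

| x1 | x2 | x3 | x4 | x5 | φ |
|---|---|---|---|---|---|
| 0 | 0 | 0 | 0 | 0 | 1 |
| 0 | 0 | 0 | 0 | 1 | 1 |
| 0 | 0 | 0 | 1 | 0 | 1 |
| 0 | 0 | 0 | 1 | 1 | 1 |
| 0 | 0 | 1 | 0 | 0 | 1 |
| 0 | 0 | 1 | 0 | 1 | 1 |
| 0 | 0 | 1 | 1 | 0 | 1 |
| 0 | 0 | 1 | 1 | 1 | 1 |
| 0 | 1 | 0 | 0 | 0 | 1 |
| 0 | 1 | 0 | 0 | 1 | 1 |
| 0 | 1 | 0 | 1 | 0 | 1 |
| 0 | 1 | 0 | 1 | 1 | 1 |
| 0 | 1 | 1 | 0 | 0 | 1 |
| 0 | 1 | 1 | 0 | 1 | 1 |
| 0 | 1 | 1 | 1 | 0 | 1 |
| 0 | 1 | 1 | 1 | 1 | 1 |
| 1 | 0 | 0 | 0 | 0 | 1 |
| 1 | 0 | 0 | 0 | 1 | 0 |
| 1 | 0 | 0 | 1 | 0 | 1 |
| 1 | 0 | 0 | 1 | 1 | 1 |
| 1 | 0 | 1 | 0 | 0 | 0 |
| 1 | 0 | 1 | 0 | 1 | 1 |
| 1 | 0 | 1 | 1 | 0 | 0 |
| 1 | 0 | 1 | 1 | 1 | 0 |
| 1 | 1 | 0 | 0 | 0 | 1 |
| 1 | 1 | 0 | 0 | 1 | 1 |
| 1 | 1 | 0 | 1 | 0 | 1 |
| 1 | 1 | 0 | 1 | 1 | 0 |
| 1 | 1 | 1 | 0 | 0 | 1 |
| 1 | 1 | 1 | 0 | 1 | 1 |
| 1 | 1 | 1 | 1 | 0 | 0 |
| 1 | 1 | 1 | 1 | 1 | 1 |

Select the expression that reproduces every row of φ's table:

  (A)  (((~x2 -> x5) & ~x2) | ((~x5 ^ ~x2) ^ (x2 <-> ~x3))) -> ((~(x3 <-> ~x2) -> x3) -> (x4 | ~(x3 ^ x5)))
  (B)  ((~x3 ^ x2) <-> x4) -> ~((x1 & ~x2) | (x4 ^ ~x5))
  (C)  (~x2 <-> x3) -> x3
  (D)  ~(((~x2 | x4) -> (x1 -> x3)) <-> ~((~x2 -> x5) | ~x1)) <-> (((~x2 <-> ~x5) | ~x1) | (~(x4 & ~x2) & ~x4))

D

(A) disagrees with φ on (0,0,1,0,0) (formula → 0, table → 1); rule it out.
(B) disagrees with φ on (0,0,0,1,1) (formula → 0, table → 1); rule it out.
(C) disagrees with φ on (0,1,0,0,0) (formula → 0, table → 1); rule it out.
(D) is the remaining candidate, and it agrees with φ on all 32 inputs.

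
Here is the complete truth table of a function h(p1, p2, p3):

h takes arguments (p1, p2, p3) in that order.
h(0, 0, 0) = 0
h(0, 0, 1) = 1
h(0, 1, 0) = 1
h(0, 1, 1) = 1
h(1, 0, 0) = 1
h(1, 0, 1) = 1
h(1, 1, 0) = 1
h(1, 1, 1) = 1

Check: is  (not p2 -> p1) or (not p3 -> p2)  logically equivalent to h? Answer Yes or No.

Yes

Evaluate (not p2 -> p1) or (not p3 -> p2) on each row and compare to h:
  p1=0, p2=0, p3=0: formula gives 0, h = 0 ✓
  p1=0, p2=0, p3=1: formula gives 1, h = 1 ✓
  p1=0, p2=1, p3=0: formula gives 1, h = 1 ✓
  p1=0, p2=1, p3=1: formula gives 1, h = 1 ✓
  p1=1, p2=0, p3=0: formula gives 1, h = 1 ✓
  … (the remaining 3 rows also agree.)
Every row agrees, so the formula is equivalent.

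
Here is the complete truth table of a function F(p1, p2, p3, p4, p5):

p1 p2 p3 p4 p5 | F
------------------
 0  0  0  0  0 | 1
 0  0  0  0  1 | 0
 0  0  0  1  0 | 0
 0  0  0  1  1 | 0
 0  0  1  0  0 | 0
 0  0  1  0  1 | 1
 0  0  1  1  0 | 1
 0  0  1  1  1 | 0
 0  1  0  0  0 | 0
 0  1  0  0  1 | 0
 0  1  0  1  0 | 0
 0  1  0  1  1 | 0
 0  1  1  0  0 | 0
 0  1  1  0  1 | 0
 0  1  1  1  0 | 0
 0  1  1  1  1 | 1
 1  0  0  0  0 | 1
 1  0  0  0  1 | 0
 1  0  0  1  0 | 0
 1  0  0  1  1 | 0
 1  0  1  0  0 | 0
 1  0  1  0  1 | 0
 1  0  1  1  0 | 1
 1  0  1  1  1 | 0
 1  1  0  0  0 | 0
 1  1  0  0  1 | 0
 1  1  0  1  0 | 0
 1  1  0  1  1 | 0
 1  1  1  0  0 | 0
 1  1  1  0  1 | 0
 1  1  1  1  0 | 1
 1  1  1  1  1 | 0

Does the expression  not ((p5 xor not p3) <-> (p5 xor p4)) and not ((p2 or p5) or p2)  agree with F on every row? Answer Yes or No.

Test each input against both F and the formula:
  p1=0, p2=0, p3=0, p4=0, p5=0: formula gives 1, F = 1 ✓
  p1=0, p2=0, p3=0, p4=0, p5=1: formula gives 0, F = 0 ✓
  p1=0, p2=0, p3=0, p4=1, p5=0: formula gives 0, F = 0 ✓
  p1=0, p2=0, p3=0, p4=1, p5=1: formula gives 0, F = 0 ✓
  …
  p1=0, p2=0, p3=1, p4=0, p5=1: formula gives 0, but F = 1 ✗
A single disagreement suffices: at (0,0,1,0,1) they differ, so the formula does not compute F.

No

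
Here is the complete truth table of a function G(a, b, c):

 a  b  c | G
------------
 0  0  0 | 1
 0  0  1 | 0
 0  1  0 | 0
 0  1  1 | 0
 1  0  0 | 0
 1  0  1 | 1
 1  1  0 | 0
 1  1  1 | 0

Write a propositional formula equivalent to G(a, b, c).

Collect the rows where G=1 — (0,0,0), (1,0,1) — and write one minterm per row: ¬a·¬b·¬c, a·¬b·c. Their union (logical OR) reproduces the table exactly.

G(a, b, c) = ((a' · b') · c') + ((a · b') · c)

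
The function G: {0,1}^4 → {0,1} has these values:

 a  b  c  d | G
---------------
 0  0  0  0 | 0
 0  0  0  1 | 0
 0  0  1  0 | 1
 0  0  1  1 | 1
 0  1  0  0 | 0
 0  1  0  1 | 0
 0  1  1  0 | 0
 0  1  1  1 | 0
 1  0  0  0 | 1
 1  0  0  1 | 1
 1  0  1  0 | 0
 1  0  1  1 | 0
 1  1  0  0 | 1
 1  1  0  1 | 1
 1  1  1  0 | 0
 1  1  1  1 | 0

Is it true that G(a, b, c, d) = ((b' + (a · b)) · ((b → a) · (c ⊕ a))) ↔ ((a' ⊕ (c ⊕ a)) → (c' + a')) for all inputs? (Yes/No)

Yes

Test each input against both G and the formula:
  a=0, b=0, c=0, d=0: formula gives 0, G = 0 ✓
  a=0, b=0, c=0, d=1: formula gives 0, G = 0 ✓
  a=0, b=0, c=1, d=0: formula gives 1, G = 1 ✓
  a=0, b=0, c=1, d=1: formula gives 1, G = 1 ✓
  …and likewise for the remaining 12 rows.
All 16 rows match — the expression computes G exactly.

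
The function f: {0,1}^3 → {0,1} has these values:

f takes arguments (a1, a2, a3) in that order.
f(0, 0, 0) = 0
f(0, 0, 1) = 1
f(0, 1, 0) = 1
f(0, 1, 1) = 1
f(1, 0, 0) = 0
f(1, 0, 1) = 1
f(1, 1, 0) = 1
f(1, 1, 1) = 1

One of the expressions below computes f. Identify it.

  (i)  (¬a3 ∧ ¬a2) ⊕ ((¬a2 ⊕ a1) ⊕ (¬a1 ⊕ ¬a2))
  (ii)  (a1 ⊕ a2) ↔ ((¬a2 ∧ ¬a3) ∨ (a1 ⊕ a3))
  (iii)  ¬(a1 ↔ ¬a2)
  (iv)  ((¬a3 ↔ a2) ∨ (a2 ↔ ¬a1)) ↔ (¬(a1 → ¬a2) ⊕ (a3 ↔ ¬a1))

i

(ii) disagrees with f on (0,0,1) (formula → 0, table → 1); rule it out.
(iii) disagrees with f on (0,0,0) (formula → 1, table → 0); rule it out.
(iv) disagrees with f on (0,0,0) (formula → 1, table → 0); rule it out.
(i) is the remaining candidate, and it agrees with f on all 8 inputs.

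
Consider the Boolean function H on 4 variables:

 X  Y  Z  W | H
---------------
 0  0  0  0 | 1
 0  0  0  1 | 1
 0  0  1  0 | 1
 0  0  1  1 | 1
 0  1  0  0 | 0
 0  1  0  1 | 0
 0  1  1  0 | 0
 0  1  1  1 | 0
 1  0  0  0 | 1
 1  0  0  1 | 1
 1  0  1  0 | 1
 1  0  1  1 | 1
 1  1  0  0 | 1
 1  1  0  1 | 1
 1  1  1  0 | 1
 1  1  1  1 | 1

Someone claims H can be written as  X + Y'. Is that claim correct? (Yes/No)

Evaluate X + Y' on each row and compare to H:
  X=0, Y=0, Z=0, W=0: formula gives 1, H = 1 ✓
  X=0, Y=0, Z=0, W=1: formula gives 1, H = 1 ✓
  X=0, Y=0, Z=1, W=0: formula gives 1, H = 1 ✓
  X=0, Y=0, Z=1, W=1: formula gives 1, H = 1 ✓
  …and likewise for the remaining 12 rows.
Every row agrees, so the formula is equivalent.

Yes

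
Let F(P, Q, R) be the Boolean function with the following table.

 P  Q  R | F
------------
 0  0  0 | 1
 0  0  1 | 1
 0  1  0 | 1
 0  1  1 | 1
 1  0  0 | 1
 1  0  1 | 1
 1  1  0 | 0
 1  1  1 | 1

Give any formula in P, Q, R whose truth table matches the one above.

Only row (1,1,0) gives 0. So F is 1 everywhere except there — the complement of the minterm P·Q·¬R.

F(P, Q, R) = not ((P and Q) and not R)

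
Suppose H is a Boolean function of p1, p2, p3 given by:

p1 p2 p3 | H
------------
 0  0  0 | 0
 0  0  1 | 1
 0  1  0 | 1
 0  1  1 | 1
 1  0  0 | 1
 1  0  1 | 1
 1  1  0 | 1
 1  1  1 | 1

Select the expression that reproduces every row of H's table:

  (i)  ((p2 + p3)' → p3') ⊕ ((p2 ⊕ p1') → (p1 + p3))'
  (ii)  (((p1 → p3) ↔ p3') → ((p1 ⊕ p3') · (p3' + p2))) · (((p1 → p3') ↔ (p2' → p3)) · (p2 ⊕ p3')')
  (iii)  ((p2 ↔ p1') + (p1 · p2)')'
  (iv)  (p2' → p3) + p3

i

(ii): at (0,1,1) it gives 0, but H = 1 — eliminated.
(iii): at (0,0,1) it gives 0, but H = 1 — eliminated.
(iv): at (1,0,0) it gives 0, but H = 1 — eliminated.
(i) is the remaining candidate, and it agrees with H on all 8 inputs.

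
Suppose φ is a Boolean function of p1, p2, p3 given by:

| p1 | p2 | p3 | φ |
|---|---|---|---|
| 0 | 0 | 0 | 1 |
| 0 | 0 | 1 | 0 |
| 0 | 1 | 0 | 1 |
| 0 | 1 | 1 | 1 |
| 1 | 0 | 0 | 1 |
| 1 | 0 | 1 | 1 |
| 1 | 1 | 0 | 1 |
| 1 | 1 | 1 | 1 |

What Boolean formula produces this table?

φ is 0 on exactly one input, (0,0,1), whose minterm is ¬p1·¬p2·p3. So φ is the negation of that single conjunction.

φ(p1, p2, p3) = ~((~p1 & ~p2) & p3)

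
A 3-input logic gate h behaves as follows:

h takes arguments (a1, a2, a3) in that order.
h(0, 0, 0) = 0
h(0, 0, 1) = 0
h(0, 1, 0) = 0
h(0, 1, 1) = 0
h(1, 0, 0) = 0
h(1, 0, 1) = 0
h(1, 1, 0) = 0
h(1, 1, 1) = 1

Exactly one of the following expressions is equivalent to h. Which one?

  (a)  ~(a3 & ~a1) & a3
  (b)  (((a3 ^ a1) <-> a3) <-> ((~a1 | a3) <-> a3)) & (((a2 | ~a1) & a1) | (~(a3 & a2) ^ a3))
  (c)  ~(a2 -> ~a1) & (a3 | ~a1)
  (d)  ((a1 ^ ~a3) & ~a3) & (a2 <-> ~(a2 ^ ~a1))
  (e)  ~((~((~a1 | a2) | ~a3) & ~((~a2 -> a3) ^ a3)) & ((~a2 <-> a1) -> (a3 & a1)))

c

(a): at (1,0,1) it gives 1, but h = 0 — eliminated.
(b): at (0,1,1) it gives 1, but h = 0 — eliminated.
(d): at (0,0,0) it gives 1, but h = 0 — eliminated.
(e): at (0,0,0) it gives 1, but h = 0 — eliminated.
Only (c) survives; checking it on all 8 rows confirms it matches h.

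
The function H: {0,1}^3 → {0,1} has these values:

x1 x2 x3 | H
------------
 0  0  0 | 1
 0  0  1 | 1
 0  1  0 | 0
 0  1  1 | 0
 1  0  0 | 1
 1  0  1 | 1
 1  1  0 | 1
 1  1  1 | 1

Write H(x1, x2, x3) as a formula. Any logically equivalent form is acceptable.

H(x1, x2, x3) = ¬(((¬x1 ∧ x2) ∧ ¬x3) ∨ ((¬x1 ∧ x2) ∧ x3))

H is 0 on only 2 rows — (0,1,0), (0,1,1). Writing each as a minterm (¬x1·x2·¬x3, ¬x1·x2·x3) and OR-ing them characterizes exactly where H=0, so H is the negation of that disjunction.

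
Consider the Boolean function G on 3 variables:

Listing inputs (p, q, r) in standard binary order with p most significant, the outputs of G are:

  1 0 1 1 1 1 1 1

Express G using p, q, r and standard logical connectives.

G is 0 on exactly one input, (0,0,1), whose minterm is ¬p·¬q·r. So G is the negation of that single conjunction.

G(p, q, r) = ¬((¬p ∧ ¬q) ∧ r)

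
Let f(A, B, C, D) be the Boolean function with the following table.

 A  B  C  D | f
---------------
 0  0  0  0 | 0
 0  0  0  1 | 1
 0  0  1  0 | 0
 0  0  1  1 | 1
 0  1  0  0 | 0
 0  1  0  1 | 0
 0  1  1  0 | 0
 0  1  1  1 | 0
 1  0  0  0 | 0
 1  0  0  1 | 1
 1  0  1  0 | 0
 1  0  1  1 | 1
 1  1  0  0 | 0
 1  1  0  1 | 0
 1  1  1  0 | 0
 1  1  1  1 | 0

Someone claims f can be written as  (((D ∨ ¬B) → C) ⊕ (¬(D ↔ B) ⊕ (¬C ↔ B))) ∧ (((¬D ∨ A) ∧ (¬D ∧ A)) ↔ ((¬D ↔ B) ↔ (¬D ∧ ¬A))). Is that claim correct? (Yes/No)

Yes

Check the formula against f row by row:
  A=0, B=0, C=0, D=0: formula gives 0, f = 0 ✓
  A=0, B=0, C=0, D=1: formula gives 1, f = 1 ✓
  A=0, B=0, C=1, D=0: formula gives 0, f = 0 ✓
  A=0, B=0, C=1, D=1: formula gives 1, f = 1 ✓
  … (the remaining 12 rows also agree.)
No disagreement on any input; they are logically equivalent.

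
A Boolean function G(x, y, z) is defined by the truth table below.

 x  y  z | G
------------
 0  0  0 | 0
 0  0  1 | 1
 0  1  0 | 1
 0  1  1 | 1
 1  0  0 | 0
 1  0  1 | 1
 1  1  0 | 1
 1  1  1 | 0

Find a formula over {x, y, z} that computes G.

G(x, y, z) = ((((x' · y') · z') + ((x · y') · z')) + ((x · y) · z))'

G is 0 on only 3 rows — (0,0,0), (1,0,0), (1,1,1). Writing each as a minterm (¬x·¬y·¬z, x·¬y·¬z, x·y·z) and OR-ing them characterizes exactly where G=0, so G is the negation of that disjunction.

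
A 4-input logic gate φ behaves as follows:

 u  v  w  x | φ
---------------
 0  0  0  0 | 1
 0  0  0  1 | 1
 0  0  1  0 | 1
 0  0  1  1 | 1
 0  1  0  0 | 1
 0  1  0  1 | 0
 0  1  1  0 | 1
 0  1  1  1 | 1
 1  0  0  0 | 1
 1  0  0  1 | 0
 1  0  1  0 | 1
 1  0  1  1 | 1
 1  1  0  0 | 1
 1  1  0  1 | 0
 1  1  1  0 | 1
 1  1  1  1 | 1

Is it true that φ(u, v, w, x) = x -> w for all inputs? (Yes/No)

Check the formula against φ row by row:
  u=0, v=0, w=0, x=0: formula gives 1, φ = 1 ✓
  u=0, v=0, w=0, x=1: formula gives 0, but φ = 1 ✗
Since they disagree at (0,0,0,1), the expression is not a correct formula for φ.

No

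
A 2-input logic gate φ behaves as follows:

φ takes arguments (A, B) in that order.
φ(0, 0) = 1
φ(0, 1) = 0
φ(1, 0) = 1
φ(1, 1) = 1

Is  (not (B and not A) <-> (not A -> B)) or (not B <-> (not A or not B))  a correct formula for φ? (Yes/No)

Yes

Evaluate (not (B and not A) <-> (not A -> B)) or (not B <-> (not A or not B)) on each row and compare to φ:
  A=0, B=0: formula gives 1, φ = 1 ✓
  A=0, B=1: formula gives 0, φ = 0 ✓
  A=1, B=0: formula gives 1, φ = 1 ✓
  A=1, B=1: formula gives 1, φ = 1 ✓
No disagreement on any input; they are logically equivalent.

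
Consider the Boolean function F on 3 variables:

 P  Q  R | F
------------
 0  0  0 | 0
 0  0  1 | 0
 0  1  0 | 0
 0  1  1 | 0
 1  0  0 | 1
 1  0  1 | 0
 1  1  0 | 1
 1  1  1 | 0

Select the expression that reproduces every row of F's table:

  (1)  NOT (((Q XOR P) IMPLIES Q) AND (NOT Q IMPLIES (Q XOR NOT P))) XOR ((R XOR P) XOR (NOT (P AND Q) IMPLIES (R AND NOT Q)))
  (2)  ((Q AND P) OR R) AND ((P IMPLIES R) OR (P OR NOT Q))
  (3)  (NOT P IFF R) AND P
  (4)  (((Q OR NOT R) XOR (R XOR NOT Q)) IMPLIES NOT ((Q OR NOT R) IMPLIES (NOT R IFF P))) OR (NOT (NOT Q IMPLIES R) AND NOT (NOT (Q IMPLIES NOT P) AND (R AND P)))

3

(1) disagrees with F on (0,1,1) (formula → 1, table → 0); rule it out.
(2) disagrees with F on (0,0,1) (formula → 1, table → 0); rule it out.
(4) disagrees with F on (0,0,0) (formula → 1, table → 0); rule it out.
That leaves (3). Evaluating it on every row reproduces the table of F exactly.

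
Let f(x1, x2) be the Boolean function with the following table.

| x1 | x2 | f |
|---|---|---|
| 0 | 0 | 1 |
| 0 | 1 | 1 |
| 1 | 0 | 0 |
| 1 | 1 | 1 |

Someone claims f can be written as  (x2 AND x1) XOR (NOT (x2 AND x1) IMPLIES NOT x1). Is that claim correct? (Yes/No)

Test each input against both f and the formula:
  x1=0, x2=0: formula gives 1, f = 1 ✓
  x1=0, x2=1: formula gives 1, f = 1 ✓
  x1=1, x2=0: formula gives 0, f = 0 ✓
  x1=1, x2=1: formula gives 0, but f = 1 ✗
Row (1,1) is a counterexample, so the formula is not equivalent to f.

No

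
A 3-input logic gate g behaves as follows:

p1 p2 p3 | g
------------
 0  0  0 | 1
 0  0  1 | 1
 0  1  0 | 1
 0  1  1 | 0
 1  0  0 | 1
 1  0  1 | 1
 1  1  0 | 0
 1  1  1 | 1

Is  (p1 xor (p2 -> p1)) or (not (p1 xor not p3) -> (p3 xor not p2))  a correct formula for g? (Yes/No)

No

Evaluate (p1 xor (p2 -> p1)) or (not (p1 xor not p3) -> (p3 xor not p2)) on each row and compare to g:
  p1=0, p2=0, p3=0: formula gives 1, g = 1 ✓
  p1=0, p2=0, p3=1: formula gives 1, g = 1 ✓
  p1=0, p2=1, p3=0: formula gives 1, g = 1 ✓
  p1=0, p2=1, p3=1: formula gives 1, but g = 0 ✗
Since they disagree at (0,1,1), the expression is not a correct formula for g.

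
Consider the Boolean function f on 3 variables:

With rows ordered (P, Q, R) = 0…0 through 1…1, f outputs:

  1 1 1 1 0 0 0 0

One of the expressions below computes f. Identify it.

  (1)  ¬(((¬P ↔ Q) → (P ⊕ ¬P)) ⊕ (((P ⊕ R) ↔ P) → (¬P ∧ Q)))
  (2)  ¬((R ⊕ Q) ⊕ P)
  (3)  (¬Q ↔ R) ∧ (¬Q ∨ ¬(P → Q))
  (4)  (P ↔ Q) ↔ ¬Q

4

(1): at (0,0,0) it gives 0, but f = 1 — eliminated.
(2): at (0,0,1) it gives 0, but f = 1 — eliminated.
(3): at (0,0,0) it gives 0, but f = 1 — eliminated.
(4) is the remaining candidate, and it agrees with f on all 8 inputs.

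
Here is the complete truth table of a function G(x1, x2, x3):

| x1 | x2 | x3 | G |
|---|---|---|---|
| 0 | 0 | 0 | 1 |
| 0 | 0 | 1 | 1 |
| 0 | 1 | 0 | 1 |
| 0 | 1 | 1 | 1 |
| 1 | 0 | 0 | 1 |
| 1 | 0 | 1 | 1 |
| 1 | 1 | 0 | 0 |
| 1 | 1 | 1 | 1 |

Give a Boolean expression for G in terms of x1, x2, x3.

G is 0 on exactly one input, (1,1,0), whose minterm is x1·x2·¬x3. So G is the negation of that single conjunction.

G(x1, x2, x3) = NOT ((x1 AND x2) AND NOT x3)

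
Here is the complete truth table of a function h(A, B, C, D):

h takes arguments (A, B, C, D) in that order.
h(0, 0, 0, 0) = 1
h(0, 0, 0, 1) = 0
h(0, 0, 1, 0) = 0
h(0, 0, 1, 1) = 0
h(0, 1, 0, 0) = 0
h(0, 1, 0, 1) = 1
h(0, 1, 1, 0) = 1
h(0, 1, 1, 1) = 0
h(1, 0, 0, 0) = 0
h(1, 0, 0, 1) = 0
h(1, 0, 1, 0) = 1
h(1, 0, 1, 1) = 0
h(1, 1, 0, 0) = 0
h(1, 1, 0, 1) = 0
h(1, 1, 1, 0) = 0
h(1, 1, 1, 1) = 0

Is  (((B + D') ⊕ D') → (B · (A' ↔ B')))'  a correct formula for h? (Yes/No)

No

Check the formula against h row by row:
  A=0, B=0, C=0, D=0: formula gives 0, but h = 1 ✗
Row (0,0,0,0) is a counterexample, so the formula is not equivalent to h.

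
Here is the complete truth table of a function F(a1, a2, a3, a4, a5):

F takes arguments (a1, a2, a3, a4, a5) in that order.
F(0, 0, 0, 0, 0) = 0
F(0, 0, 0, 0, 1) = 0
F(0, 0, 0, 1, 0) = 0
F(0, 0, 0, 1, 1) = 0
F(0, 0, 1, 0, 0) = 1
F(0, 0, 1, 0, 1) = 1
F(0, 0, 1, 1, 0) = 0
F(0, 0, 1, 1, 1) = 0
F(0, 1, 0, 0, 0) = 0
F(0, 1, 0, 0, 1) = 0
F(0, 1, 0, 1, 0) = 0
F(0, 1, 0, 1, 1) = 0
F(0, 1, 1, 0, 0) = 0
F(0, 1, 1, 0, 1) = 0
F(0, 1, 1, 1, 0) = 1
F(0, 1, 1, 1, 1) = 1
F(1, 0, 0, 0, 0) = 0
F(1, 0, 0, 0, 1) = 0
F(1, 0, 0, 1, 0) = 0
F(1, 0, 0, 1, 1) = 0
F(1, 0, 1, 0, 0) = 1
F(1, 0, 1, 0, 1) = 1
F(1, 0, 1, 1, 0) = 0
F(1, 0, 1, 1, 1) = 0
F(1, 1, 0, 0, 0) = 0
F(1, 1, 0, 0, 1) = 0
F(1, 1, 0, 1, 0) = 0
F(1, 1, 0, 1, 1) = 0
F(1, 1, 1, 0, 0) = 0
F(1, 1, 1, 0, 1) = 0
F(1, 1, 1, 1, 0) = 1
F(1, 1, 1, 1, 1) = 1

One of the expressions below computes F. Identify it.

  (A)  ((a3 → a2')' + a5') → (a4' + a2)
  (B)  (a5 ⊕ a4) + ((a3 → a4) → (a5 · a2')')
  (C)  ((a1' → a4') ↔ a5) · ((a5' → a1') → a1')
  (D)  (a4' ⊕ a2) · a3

(A) disagrees with F on (0,0,0,0,0) (formula → 1, table → 0); rule it out.
(B) disagrees with F on (0,0,0,0,0) (formula → 1, table → 0); rule it out.
(C) disagrees with F on (0,0,0,0,1) (formula → 1, table → 0); rule it out.
Only (D) survives; checking it on all 32 rows confirms it matches F.

D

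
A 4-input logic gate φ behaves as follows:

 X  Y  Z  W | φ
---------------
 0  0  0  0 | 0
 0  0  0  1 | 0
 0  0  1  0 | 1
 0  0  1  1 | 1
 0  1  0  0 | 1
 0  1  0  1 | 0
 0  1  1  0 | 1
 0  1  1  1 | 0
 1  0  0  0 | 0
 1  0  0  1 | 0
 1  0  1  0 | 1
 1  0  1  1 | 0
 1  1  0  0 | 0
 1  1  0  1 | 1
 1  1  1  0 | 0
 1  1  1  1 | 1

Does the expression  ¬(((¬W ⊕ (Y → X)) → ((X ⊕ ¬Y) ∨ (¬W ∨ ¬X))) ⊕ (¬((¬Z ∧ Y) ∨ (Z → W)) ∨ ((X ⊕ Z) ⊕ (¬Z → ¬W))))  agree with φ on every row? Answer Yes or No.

No

Test each input against both φ and the formula:
  X=0, Y=0, Z=0, W=0: formula gives 1, but φ = 0 ✗
Since they disagree at (0,0,0,0), the expression is not a correct formula for φ.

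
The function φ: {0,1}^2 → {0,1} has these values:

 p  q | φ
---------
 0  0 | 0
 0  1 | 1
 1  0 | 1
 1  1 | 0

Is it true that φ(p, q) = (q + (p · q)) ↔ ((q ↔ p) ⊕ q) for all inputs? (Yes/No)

Yes

Check the formula against φ row by row:
  p=0, q=0: formula gives 0, φ = 0 ✓
  p=0, q=1: formula gives 1, φ = 1 ✓
  p=1, q=0: formula gives 1, φ = 1 ✓
  p=1, q=1: formula gives 0, φ = 0 ✓
All 4 rows match — the expression computes φ exactly.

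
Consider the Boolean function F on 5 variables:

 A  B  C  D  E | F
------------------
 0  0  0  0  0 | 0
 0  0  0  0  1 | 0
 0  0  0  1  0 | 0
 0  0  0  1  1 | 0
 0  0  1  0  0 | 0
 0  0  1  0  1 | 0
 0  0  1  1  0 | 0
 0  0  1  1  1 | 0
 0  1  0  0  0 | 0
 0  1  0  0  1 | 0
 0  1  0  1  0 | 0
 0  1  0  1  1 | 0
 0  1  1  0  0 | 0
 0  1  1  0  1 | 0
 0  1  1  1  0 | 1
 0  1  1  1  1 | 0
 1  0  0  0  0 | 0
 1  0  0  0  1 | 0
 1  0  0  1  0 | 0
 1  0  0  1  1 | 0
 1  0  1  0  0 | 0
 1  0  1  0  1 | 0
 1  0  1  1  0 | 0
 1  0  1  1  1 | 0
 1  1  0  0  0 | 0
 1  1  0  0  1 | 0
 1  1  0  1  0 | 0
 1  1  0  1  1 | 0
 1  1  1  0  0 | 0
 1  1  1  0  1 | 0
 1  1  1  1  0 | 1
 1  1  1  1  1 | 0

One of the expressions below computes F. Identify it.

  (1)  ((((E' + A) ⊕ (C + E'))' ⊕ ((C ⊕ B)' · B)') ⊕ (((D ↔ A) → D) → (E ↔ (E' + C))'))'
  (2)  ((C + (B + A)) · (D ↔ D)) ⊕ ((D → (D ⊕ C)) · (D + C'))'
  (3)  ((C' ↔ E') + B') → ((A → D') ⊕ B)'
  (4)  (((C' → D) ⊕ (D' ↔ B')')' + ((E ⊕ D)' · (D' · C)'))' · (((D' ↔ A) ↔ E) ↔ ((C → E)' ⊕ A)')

4

(1) fails at (0,0,1,0,1): the formula yields 1, F is 0.
(2) fails at (0,1,0,0,0): the formula yields 1, F is 0.
(3) fails at (0,1,0,0,0): the formula yields 1, F is 0.
That leaves (4). Evaluating it on every row reproduces the table of F exactly.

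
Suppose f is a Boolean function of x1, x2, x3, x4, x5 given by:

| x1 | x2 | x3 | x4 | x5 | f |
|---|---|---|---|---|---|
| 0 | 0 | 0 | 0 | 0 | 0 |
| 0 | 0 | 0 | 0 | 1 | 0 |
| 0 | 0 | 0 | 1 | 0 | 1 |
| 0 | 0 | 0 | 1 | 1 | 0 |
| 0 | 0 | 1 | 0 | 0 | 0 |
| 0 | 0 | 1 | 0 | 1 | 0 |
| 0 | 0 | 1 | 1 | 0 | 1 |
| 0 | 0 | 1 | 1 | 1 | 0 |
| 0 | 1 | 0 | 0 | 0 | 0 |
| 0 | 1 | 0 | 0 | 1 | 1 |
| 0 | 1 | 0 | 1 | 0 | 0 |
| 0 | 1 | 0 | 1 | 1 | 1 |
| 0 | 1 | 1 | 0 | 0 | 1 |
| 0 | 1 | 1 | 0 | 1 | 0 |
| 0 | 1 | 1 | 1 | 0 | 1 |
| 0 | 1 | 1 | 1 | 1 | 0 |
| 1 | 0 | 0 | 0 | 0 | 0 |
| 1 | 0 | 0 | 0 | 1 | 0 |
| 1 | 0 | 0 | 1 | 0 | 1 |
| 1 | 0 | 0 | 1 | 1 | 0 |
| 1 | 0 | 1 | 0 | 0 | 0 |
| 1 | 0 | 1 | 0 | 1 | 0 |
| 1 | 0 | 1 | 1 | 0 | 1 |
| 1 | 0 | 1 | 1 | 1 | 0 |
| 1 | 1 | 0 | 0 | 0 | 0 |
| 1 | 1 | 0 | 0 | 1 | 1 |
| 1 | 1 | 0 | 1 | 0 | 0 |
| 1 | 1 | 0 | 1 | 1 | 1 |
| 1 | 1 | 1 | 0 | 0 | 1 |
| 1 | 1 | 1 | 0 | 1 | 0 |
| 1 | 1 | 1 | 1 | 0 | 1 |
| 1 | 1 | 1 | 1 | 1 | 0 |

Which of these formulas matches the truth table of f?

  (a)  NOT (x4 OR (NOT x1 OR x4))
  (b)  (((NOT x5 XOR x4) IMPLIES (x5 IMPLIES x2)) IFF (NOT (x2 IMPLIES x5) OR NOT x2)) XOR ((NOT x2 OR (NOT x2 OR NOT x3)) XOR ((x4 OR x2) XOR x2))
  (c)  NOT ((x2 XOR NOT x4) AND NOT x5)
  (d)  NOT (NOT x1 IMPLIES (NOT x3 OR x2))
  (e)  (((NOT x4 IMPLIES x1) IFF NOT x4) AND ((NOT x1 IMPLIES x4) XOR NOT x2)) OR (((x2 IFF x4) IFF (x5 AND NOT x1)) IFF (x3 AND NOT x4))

b

(a) disagrees with f on (0,0,0,1,0) (formula → 0, table → 1); rule it out.
(c) disagrees with f on (0,0,0,0,1) (formula → 1, table → 0); rule it out.
(d) disagrees with f on (0,0,0,1,0) (formula → 0, table → 1); rule it out.
(e) disagrees with f on (0,0,0,0,0) (formula → 1, table → 0); rule it out.
(b) is the remaining candidate, and it agrees with f on all 32 inputs.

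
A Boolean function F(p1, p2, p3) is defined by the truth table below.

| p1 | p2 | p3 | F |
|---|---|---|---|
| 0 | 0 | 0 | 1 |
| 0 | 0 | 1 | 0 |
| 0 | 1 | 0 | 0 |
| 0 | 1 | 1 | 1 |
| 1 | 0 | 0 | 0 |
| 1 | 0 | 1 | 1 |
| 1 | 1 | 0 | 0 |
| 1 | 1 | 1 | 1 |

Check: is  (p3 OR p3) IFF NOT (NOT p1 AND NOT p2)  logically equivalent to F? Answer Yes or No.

Check the formula against F row by row:
  p1=0, p2=0, p3=0: formula gives 1, F = 1 ✓
  p1=0, p2=0, p3=1: formula gives 0, F = 0 ✓
  p1=0, p2=1, p3=0: formula gives 0, F = 0 ✓
  p1=0, p2=1, p3=1: formula gives 1, F = 1 ✓
  p1=1, p2=0, p3=0: formula gives 0, F = 0 ✓
  … (the remaining 3 rows also agree.)
No disagreement on any input; they are logically equivalent.

Yes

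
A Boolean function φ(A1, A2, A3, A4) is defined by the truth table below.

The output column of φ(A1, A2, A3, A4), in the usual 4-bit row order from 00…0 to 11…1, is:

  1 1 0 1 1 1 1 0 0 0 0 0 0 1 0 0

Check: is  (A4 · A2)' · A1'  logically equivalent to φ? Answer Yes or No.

Test each input against both φ and the formula:
  A1=0, A2=0, A3=0, A4=0: formula gives 1, φ = 1 ✓
  A1=0, A2=0, A3=0, A4=1: formula gives 1, φ = 1 ✓
  A1=0, A2=0, A3=1, A4=0: formula gives 1, but φ = 0 ✗
Row (0,0,1,0) is a counterexample, so the formula is not equivalent to φ.

No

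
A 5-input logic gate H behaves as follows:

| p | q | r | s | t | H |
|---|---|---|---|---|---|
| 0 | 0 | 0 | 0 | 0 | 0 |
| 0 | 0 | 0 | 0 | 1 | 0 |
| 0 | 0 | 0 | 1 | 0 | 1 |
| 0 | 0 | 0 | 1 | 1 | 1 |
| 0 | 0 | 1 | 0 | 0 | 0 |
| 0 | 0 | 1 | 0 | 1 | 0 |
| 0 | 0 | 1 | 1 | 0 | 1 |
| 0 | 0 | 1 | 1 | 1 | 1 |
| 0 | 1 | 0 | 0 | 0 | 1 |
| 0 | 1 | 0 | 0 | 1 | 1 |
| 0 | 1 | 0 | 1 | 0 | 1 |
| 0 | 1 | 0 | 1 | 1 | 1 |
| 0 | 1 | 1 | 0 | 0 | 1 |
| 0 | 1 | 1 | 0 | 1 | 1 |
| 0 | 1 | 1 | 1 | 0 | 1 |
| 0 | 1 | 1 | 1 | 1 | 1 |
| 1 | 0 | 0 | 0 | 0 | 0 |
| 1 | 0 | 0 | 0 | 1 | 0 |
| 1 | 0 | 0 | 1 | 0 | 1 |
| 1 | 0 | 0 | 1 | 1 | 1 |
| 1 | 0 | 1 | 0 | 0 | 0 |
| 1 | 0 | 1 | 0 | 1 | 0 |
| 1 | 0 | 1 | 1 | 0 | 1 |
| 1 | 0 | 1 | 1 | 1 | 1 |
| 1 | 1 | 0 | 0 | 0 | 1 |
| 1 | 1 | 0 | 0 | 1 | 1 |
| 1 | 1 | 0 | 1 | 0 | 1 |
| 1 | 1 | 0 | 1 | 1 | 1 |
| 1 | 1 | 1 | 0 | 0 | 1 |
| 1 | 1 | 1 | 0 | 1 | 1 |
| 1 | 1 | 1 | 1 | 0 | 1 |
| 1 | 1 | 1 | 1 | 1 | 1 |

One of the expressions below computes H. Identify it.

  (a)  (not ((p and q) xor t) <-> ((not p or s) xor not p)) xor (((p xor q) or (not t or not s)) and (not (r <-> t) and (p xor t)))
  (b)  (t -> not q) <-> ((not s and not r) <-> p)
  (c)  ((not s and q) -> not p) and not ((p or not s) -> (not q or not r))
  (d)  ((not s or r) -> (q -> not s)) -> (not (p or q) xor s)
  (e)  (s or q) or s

e

(a) disagrees with H on (0,0,0,1,0) (formula → 0, table → 1); rule it out.
(b) disagrees with H on (0,0,1,0,0) (formula → 1, table → 0); rule it out.
(c) disagrees with H on (0,0,0,1,0) (formula → 0, table → 1); rule it out.
(d) disagrees with H on (0,0,0,0,0) (formula → 1, table → 0); rule it out.
That leaves (e). Evaluating it on every row reproduces the table of H exactly.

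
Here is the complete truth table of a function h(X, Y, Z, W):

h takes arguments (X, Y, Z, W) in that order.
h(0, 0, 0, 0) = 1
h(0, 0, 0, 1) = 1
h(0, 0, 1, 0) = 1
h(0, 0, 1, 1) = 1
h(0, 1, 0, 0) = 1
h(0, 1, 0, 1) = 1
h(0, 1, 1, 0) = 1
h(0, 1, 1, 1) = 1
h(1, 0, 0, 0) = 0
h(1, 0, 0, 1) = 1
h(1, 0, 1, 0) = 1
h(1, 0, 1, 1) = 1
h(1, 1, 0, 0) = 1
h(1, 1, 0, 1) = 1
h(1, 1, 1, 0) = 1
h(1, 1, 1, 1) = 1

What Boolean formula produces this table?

Only row (1,0,0,0) gives 0. So h is 1 everywhere except there — the complement of the minterm X·¬Y·¬Z·¬W.

h(X, Y, Z, W) = ~(((X & ~Y) & ~Z) & ~W)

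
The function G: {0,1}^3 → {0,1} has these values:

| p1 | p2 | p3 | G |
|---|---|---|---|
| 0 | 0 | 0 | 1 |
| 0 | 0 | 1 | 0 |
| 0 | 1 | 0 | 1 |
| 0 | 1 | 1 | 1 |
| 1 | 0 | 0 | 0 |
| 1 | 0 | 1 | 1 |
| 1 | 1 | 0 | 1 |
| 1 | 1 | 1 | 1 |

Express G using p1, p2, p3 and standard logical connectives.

G is 0 on only 2 rows — (0,0,1), (1,0,0). Writing each as a minterm (¬p1·¬p2·p3, p1·¬p2·¬p3) and OR-ing them characterizes exactly where G=0, so G is the negation of that disjunction.

G(p1, p2, p3) = (((p1' · p2') · p3) + ((p1 · p2') · p3'))'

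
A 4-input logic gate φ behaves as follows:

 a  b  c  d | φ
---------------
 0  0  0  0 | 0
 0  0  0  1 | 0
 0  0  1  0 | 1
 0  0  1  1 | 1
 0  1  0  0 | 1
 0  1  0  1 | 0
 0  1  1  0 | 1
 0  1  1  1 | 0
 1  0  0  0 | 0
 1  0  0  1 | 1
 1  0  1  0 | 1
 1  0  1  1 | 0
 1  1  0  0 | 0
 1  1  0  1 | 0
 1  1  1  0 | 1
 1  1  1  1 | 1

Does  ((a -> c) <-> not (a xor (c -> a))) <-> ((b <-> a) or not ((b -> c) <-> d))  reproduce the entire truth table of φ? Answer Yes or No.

Yes

Evaluate ((a -> c) <-> not (a xor (c -> a))) <-> ((b <-> a) or not ((b -> c) <-> d)) on each row and compare to φ:
  a=0, b=0, c=0, d=0: formula gives 0, φ = 0 ✓
  a=0, b=0, c=0, d=1: formula gives 0, φ = 0 ✓
  a=0, b=0, c=1, d=0: formula gives 1, φ = 1 ✓
  a=0, b=0, c=1, d=1: formula gives 1, φ = 1 ✓
  …and likewise for the remaining 12 rows.
No disagreement on any input; they are logically equivalent.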